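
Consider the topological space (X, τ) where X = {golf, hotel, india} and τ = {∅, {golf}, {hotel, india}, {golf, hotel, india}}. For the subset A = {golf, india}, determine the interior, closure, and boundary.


int(A) = {golf}, cl(A) = {golf, hotel, india}, ∂A = {hotel, india}.

Closed sets in (X, τ) are complements of opens:
  closed(X, τ) = {∅, {golf}, {hotel, india}, {golf, hotel, india}}.
int(A) = ⋃ {U ∈ τ : U ⊆ A}. Opens contained in A: ∅, {golf}.
Taking the union of these: int(A) = {golf}.
cl(A) = ⋂ {C closed : A ⊆ C}. Closed sets containing A: {golf, hotel, india}.
Intersecting these: cl(A) = {golf, hotel, india}.
∂A = cl(A) ∖ int(A) = {golf, hotel, india} ∖ {golf} = {hotel, india}.


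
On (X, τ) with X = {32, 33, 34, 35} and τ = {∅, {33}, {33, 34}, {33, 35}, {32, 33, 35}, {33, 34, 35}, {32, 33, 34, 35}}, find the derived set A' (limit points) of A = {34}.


A' = ∅

For each x ∈ X, list the open sets U ∈ τ with x ∈ U, then check whether U ∩ (A ∖ {x}) ≠ ∅ for every such U.
  x = 32: open {32, 33, 35} ∋ x has {32, 33, 35} ∩ (A ∖ {32}) = ∅, so x is NOT a limit point.
  x = 33: open {33} ∋ x has {33} ∩ (A ∖ {33}) = ∅, so x is NOT a limit point.
  x = 34: open {33, 34} ∋ x has {33, 34} ∩ (A ∖ {34}) = ∅, so x is NOT a limit point.
  x = 35: open {33, 35} ∋ x has {33, 35} ∩ (A ∖ {35}) = ∅, so x is NOT a limit point.
Collecting: A' = ∅.


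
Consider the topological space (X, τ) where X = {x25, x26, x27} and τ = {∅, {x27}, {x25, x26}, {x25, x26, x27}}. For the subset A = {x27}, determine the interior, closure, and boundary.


int(A) = {x27}, cl(A) = {x27}, ∂A = ∅.

Closed sets in (X, τ) are complements of opens:
  closed(X, τ) = {∅, {x27}, {x25, x26}, {x25, x26, x27}}.
int(A) = ⋃ {U ∈ τ : U ⊆ A}. Opens contained in A: ∅, {x27}.
Taking the union of these: int(A) = {x27}.
cl(A) = ⋂ {C closed : A ⊆ C}. Closed sets containing A: {x27}, {x25, x26, x27}.
Intersecting these: cl(A) = {x27}.
∂A = cl(A) ∖ int(A) = {x27} ∖ {x27} = ∅.


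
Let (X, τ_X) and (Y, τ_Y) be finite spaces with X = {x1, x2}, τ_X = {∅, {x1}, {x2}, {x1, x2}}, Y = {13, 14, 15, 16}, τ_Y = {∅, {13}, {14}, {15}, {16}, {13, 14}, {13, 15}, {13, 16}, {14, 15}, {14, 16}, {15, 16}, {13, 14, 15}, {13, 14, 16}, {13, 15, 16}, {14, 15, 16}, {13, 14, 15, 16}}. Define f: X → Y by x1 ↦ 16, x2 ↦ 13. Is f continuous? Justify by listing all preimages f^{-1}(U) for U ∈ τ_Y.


f IS continuous.

Compute f^{-1}(U) for each U ∈ τ_Y:
  U = ∅: f^{-1}(U) = ∅ ∈ τ_X ✓.
  U = {13}: f^{-1}(U) = {x2} ∈ τ_X ✓.
  U = {14}: f^{-1}(U) = ∅ ∈ τ_X ✓.
  U = {15}: f^{-1}(U) = ∅ ∈ τ_X ✓.
  U = {16}: f^{-1}(U) = {x1} ∈ τ_X ✓.
  U = {13, 14}: f^{-1}(U) = {x2} ∈ τ_X ✓.
  U = {13, 15}: f^{-1}(U) = {x2} ∈ τ_X ✓.
  U = {13, 16}: f^{-1}(U) = {x1, x2} ∈ τ_X ✓.
  U = {14, 15}: f^{-1}(U) = ∅ ∈ τ_X ✓.
  U = {14, 16}: f^{-1}(U) = {x1} ∈ τ_X ✓.
  U = {15, 16}: f^{-1}(U) = {x1} ∈ τ_X ✓.
  U = {13, 14, 15}: f^{-1}(U) = {x2} ∈ τ_X ✓.
  U = {13, 14, 16}: f^{-1}(U) = {x1, x2} ∈ τ_X ✓.
  U = {13, 15, 16}: f^{-1}(U) = {x1, x2} ∈ τ_X ✓.
  U = {14, 15, 16}: f^{-1}(U) = {x1} ∈ τ_X ✓.
  U = {13, 14, 15, 16}: f^{-1}(U) = {x1, x2} ∈ τ_X ✓.
Every preimage lies in τ_X, so f IS continuous.


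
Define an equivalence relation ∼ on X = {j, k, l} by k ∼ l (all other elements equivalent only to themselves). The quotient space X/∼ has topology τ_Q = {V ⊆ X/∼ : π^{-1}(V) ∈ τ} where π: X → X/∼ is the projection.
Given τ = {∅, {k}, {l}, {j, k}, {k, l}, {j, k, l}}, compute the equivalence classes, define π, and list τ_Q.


X/∼ = {[j], [k=l]}; |τ_Q| = 3.

Equivalence classes: [j], [k=l].
Quotient map π: X → X/∼ sends j ↦ [j], k ↦ [k=l], l ↦ [k=l].
For each subset V ⊆ X/∼, compute π^{-1}(V) ⊆ X and check whether π^{-1}(V) ∈ τ. V is open in τ_Q iff π^{-1}(V) ∈ τ.
  V = {}: π^{-1}(V) = ∅ ∈ τ ✓.
  V = {[j]}: π^{-1}(V) = {j} ∉ τ ✗.
  V = {[k=l]}: π^{-1}(V) = {k, l} ∈ τ ✓.
  V = {[j], [k=l]}: π^{-1}(V) = {j, k, l} ∈ τ ✓.
Open sets in the quotient: τ_Q = {{}, {[k=l]}, {[j], [k=l]}} (3 elements).


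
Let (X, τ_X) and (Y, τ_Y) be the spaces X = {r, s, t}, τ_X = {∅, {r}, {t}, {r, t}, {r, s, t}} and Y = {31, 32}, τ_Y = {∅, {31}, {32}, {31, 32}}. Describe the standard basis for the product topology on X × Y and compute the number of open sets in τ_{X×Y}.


Basis B = {∅ × ∅, {r} × {31}, {r} × {32}, {t} × {31}, {t} × {32}, {r} × {31, 32}, {r, t} × {31}, {r, t} × {32}, {t} × {31, 32}, {r, s, t} × {31}, {r, s, t} × {32}, {r, t} × {31, 32}, {r, s, t} × {31, 32}}; |τ_{X×Y}| = 25.

Enumerate products U × V with U ∈ τ_X, V ∈ τ_Y (deduplicated):
  ∅ × ∅ = {} (∅)
  {r} × {31} = {(r,31)}
  {r} × {32} = {(r,32)}
  {t} × {31} = {(t,31)}
  {t} × {32} = {(t,32)}
  {r} × {31, 32} = {(r,31), (r,32)}
  {r, t} × {31} = {(r,31), (t,31)}
  {r, t} × {32} = {(r,32), (t,32)}
  {t} × {31, 32} = {(t,31), (t,32)}
  {r, s, t} × {31} = {(r,31), (s,31), (t,31)}
  {r, s, t} × {32} = {(r,32), (s,32), (t,32)}
  {r, t} × {31, 32} = {(r,31), (r,32), (t,31), (t,32)}
  {r, s, t} × {31, 32} = {(r,31), (r,32), (s,31), (s,32), (t,31), (t,32)}
These 13 distinct sets form the basis B.
Close under arbitrary unions to get τ_{X×Y}; counting gives |τ_{X×Y}| = 25.


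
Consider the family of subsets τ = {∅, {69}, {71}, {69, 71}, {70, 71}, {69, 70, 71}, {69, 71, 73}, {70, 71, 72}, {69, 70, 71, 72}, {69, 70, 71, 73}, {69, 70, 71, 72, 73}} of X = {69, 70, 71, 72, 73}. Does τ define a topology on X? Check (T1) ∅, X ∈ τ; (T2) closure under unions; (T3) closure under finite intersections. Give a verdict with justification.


τ IS a topology on X.

Axiom (T1): ∅ ∈ τ? Yes; X ∈ τ? Yes.
Axiom (T2/T3): check pairwise unions and intersections of members of τ.
All pairwise intersections and unions checked — each lies in τ. Therefore τ satisfies (T1), (T2), (T3): it IS a topology on X.


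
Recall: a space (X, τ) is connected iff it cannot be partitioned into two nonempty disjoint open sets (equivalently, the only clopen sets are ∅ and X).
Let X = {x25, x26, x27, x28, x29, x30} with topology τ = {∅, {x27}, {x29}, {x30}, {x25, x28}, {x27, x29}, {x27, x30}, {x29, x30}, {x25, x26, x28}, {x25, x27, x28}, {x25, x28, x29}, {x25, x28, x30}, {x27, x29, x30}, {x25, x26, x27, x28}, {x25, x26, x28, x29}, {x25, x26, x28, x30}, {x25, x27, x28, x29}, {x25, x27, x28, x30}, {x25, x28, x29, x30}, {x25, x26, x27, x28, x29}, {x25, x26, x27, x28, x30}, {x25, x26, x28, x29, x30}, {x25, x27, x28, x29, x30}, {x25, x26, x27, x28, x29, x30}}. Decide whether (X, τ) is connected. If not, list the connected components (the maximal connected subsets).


(X, τ) is disconnected; components = [{x27}, {x29}, {x30}, {x25, x26, x28}].

Find clopen sets (U ∈ τ with X ∖ U ∈ τ):
  U = ∅, X ∖ U = {x25, x26, x27, x28, x29, x30} — both open, so U is clopen.
  U = {x27}, X ∖ U = {x25, x26, x28, x29, x30} — both open, so U is clopen.
  U = {x29}, X ∖ U = {x25, x26, x27, x28, x30} — both open, so U is clopen.
  U = {x30}, X ∖ U = {x25, x26, x27, x28, x29} — both open, so U is clopen.
  U = {x27, x29}, X ∖ U = {x25, x26, x28, x30} — both open, so U is clopen.
  U = {x27, x30}, X ∖ U = {x25, x26, x28, x29} — both open, so U is clopen.
  U = {x29, x30}, X ∖ U = {x25, x26, x27, x28} — both open, so U is clopen.
  U = {x25, x26, x28}, X ∖ U = {x27, x29, x30} — both open, so U is clopen.
  U = {x27, x29, x30}, X ∖ U = {x25, x26, x28} — both open, so U is clopen.
  U = {x25, x26, x27, x28}, X ∖ U = {x29, x30} — both open, so U is clopen.
  U = {x25, x26, x28, x29}, X ∖ U = {x27, x30} — both open, so U is clopen.
  U = {x25, x26, x28, x30}, X ∖ U = {x27, x29} — both open, so U is clopen.
  U = {x25, x26, x27, x28, x29}, X ∖ U = {x30} — both open, so U is clopen.
  U = {x25, x26, x27, x28, x30}, X ∖ U = {x29} — both open, so U is clopen.
  U = {x25, x26, x28, x29, x30}, X ∖ U = {x27} — both open, so U is clopen.
  U = {x25, x26, x27, x28, x29, x30}, X ∖ U = ∅ — both open, so U is clopen.
Nontrivial clopen(s) exist: e.g. {x25, x26, x28, x29}. So (X, τ) is disconnected.
Compute connected components by grouping points that agree on all clopens:
  component: {x27}
  component: {x29}
  component: {x30}
  component: {x25, x26, x28}


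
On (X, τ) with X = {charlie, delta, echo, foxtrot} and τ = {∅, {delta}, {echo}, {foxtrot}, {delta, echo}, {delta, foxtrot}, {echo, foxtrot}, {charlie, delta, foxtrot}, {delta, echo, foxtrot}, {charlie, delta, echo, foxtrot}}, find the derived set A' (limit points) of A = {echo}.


A' = ∅

For each x ∈ X, list the open sets U ∈ τ with x ∈ U, then check whether U ∩ (A ∖ {x}) ≠ ∅ for every such U.
  x = charlie: open {charlie, delta, foxtrot} ∋ x has {charlie, delta, foxtrot} ∩ (A ∖ {charlie}) = ∅, so x is NOT a limit point.
  x = delta: open {delta} ∋ x has {delta} ∩ (A ∖ {delta}) = ∅, so x is NOT a limit point.
  x = echo: open {echo} ∋ x has {echo} ∩ (A ∖ {echo}) = ∅, so x is NOT a limit point.
  x = foxtrot: open {foxtrot} ∋ x has {foxtrot} ∩ (A ∖ {foxtrot}) = ∅, so x is NOT a limit point.
Collecting: A' = ∅.


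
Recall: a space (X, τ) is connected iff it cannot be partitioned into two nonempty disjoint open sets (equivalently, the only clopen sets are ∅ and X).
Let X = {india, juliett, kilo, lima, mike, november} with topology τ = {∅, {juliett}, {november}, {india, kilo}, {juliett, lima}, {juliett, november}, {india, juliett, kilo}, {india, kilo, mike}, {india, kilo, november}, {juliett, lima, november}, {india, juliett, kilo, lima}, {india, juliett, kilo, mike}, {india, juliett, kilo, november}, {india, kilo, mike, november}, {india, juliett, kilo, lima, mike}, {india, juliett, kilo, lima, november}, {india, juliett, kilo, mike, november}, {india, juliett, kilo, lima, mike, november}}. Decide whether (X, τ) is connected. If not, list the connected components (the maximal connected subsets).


(X, τ) is disconnected; components = [{november}, {juliett, lima}, {india, kilo, mike}].

Find clopen sets (U ∈ τ with X ∖ U ∈ τ):
  U = ∅, X ∖ U = {india, juliett, kilo, lima, mike, november} — both open, so U is clopen.
  U = {november}, X ∖ U = {india, juliett, kilo, lima, mike} — both open, so U is clopen.
  U = {juliett, lima}, X ∖ U = {india, kilo, mike, november} — both open, so U is clopen.
  U = {india, kilo, mike}, X ∖ U = {juliett, lima, november} — both open, so U is clopen.
  U = {juliett, lima, november}, X ∖ U = {india, kilo, mike} — both open, so U is clopen.
  U = {india, kilo, mike, november}, X ∖ U = {juliett, lima} — both open, so U is clopen.
  U = {india, juliett, kilo, lima, mike}, X ∖ U = {november} — both open, so U is clopen.
  U = {india, juliett, kilo, lima, mike, november}, X ∖ U = ∅ — both open, so U is clopen.
Nontrivial clopen(s) exist: e.g. {india, kilo, mike, november}. So (X, τ) is disconnected.
Compute connected components by grouping points that agree on all clopens:
  component: {november}
  component: {juliett, lima}
  component: {india, kilo, mike}


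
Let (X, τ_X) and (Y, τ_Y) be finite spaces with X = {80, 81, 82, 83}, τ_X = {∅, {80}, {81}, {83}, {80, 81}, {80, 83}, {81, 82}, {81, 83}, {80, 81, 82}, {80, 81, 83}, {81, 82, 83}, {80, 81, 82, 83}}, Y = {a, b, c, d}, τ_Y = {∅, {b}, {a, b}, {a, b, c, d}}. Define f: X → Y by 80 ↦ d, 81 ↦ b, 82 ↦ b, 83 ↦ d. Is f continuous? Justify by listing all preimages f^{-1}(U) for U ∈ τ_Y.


f IS continuous.

Compute f^{-1}(U) for each U ∈ τ_Y:
  U = ∅: f^{-1}(U) = ∅ ∈ τ_X ✓.
  U = {b}: f^{-1}(U) = {81, 82} ∈ τ_X ✓.
  U = {a, b}: f^{-1}(U) = {81, 82} ∈ τ_X ✓.
  U = {a, b, c, d}: f^{-1}(U) = {80, 81, 82, 83} ∈ τ_X ✓.
Every preimage lies in τ_X, so f IS continuous.


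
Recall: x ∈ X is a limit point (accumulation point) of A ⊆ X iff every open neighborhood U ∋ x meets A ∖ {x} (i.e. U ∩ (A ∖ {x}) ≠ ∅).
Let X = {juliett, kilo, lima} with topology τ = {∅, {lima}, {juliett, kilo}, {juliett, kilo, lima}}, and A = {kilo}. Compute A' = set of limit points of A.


A' = {juliett}

For each x ∈ X, list the open sets U ∈ τ with x ∈ U, then check whether U ∩ (A ∖ {x}) ≠ ∅ for every such U.
  x = juliett: opens ∋ x are {juliett, kilo}, {juliett, kilo, lima}; each meets A ∖ {juliett}, so x IS a limit point.
  x = kilo: open {juliett, kilo} ∋ x has {juliett, kilo} ∩ (A ∖ {kilo}) = ∅, so x is NOT a limit point.
  x = lima: open {lima} ∋ x has {lima} ∩ (A ∖ {lima}) = ∅, so x is NOT a limit point.
Collecting: A' = {juliett}.


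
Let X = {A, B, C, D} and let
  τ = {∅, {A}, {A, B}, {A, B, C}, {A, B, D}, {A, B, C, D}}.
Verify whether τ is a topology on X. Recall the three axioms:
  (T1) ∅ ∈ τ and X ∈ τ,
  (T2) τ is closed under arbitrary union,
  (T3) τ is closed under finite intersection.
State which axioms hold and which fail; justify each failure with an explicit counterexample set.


τ IS a topology on X.

Axiom (T1): ∅ ∈ τ? Yes; X ∈ τ? Yes.
Axiom (T2/T3): check pairwise unions and intersections of members of τ.
All pairwise intersections and unions checked — each lies in τ. Therefore τ satisfies (T1), (T2), (T3): it IS a topology on X.


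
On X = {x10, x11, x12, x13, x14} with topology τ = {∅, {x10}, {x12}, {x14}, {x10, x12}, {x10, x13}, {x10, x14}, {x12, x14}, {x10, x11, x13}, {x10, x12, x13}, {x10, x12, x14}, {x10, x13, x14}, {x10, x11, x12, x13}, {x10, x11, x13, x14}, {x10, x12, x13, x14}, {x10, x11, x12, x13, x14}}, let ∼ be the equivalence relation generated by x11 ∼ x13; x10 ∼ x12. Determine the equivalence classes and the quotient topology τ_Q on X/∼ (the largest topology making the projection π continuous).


X/∼ = {[x10=x12], [x11=x13], [x14]}; |τ_Q| = 6.

Equivalence classes: [x10=x12], [x11=x13], [x14].
Quotient map π: X → X/∼ sends x10 ↦ [x10=x12], x11 ↦ [x11=x13], x12 ↦ [x10=x12], x13 ↦ [x11=x13], x14 ↦ [x14].
For each subset V ⊆ X/∼, compute π^{-1}(V) ⊆ X and check whether π^{-1}(V) ∈ τ. V is open in τ_Q iff π^{-1}(V) ∈ τ.
  V = {}: π^{-1}(V) = ∅ ∈ τ ✓.
  V = {[x10=x12]}: π^{-1}(V) = {x10, x12} ∈ τ ✓.
  V = {[x11=x13]}: π^{-1}(V) = {x11, x13} ∉ τ ✗.
  V = {[x10=x12], [x11=x13]}: π^{-1}(V) = {x10, x11, x12, x13} ∈ τ ✓.
  V = {[x14]}: π^{-1}(V) = {x14} ∈ τ ✓.
  V = {[x10=x12], [x14]}: π^{-1}(V) = {x10, x12, x14} ∈ τ ✓.
  V = {[x11=x13], [x14]}: π^{-1}(V) = {x11, x13, x14} ∉ τ ✗.
  V = {[x10=x12], [x11=x13], [x14]}: π^{-1}(V) = {x10, x11, x12, x13, x14} ∈ τ ✓.
Open sets in the quotient: τ_Q = {{}, {[x10=x12]}, {[x10=x12], [x11=x13]}, {[x14]}, {[x10=x12], [x14]}, {[x10=x12], [x11=x13], [x14]}} (6 elements).


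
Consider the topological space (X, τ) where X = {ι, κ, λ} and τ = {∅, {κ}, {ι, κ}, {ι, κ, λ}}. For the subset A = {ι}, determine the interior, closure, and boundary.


int(A) = ∅, cl(A) = {ι, λ}, ∂A = {ι, λ}.

Closed sets in (X, τ) are complements of opens:
  closed(X, τ) = {∅, {λ}, {ι, λ}, {ι, κ, λ}}.
int(A) = ⋃ {U ∈ τ : U ⊆ A}. Opens contained in A: ∅.
Taking the union of these: int(A) = ∅.
cl(A) = ⋂ {C closed : A ⊆ C}. Closed sets containing A: {ι, λ}, {ι, κ, λ}.
Intersecting these: cl(A) = {ι, λ}.
∂A = cl(A) ∖ int(A) = {ι, λ} ∖ ∅ = {ι, λ}.


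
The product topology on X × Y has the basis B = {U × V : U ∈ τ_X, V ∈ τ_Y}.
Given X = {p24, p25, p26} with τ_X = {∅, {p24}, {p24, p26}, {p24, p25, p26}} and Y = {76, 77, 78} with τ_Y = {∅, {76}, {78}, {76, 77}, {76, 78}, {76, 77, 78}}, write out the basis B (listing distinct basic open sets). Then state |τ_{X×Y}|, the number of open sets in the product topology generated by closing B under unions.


Basis B = {∅ × ∅, {p24} × {76}, {p24} × {78}, {p24} × {76, 77}, {p24} × {76, 78}, {p24, p26} × {76}, {p24, p26} × {78}, {p24} × {76, 77, 78}, {p24, p25, p26} × {76}, {p24, p25, p26} × {78}, {p24, p26} × {76, 77}, {p24, p26} × {76, 78}, {p24, p26} × {76, 77, 78}, {p24, p25, p26} × {76, 77}, {p24, p25, p26} × {76, 78}, {p24, p25, p26} × {76, 77, 78}}; |τ_{X×Y}| = 40.

Enumerate products U × V with U ∈ τ_X, V ∈ τ_Y (deduplicated):
  ∅ × ∅ = {} (∅)
  {p24} × {76} = {(p24,76)}
  {p24} × {78} = {(p24,78)}
  {p24} × {76, 77} = {(p24,76), (p24,77)}
  {p24} × {76, 78} = {(p24,76), (p24,78)}
  {p24, p26} × {76} = {(p24,76), (p26,76)}
  {p24, p26} × {78} = {(p24,78), (p26,78)}
  {p24} × {76, 77, 78} = {(p24,76), (p24,77), (p24,78)}
  {p24, p25, p26} × {76} = {(p24,76), (p25,76), (p26,76)}
  {p24, p25, p26} × {78} = {(p24,78), (p25,78), (p26,78)}
  {p24, p26} × {76, 77} = {(p24,76), (p24,77), (p26,76), (p26,77)}
  {p24, p26} × {76, 78} = {(p24,76), (p24,78), (p26,76), (p26,78)}
  {p24, p26} × {76, 77, 78} = {(p24,76), (p24,77), (p24,78), (p26,76), (p26,77), (p26,78)}
  {p24, p25, p26} × {76, 77} = {(p24,76), (p24,77), (p25,76), (p25,77), (p26,76), (p26,77)}
  {p24, p25, p26} × {76, 78} = {(p24,76), (p24,78), (p25,76), (p25,78), (p26,76), (p26,78)}
  {p24, p25, p26} × {76, 77, 78} = {(p24,76), (p24,77), (p24,78), (p25,76), (p25,77), (p25,78), (p26,76), (p26,77), (p26,78)}
These 16 distinct sets form the basis B.
Close under arbitrary unions to get τ_{X×Y}; counting gives |τ_{X×Y}| = 40.


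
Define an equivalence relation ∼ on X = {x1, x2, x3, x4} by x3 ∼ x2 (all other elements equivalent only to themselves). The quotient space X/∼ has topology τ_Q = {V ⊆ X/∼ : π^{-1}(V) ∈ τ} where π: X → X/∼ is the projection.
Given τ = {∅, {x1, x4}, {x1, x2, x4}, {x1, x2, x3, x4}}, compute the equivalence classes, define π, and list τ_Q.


X/∼ = {[x1], [x2=x3], [x4]}; |τ_Q| = 3.

Equivalence classes: [x1], [x2=x3], [x4].
Quotient map π: X → X/∼ sends x1 ↦ [x1], x2 ↦ [x2=x3], x3 ↦ [x2=x3], x4 ↦ [x4].
For each subset V ⊆ X/∼, compute π^{-1}(V) ⊆ X and check whether π^{-1}(V) ∈ τ. V is open in τ_Q iff π^{-1}(V) ∈ τ.
  V = {}: π^{-1}(V) = ∅ ∈ τ ✓.
  V = {[x1]}: π^{-1}(V) = {x1} ∉ τ ✗.
  V = {[x2=x3]}: π^{-1}(V) = {x2, x3} ∉ τ ✗.
  V = {[x1], [x2=x3]}: π^{-1}(V) = {x1, x2, x3} ∉ τ ✗.
  V = {[x4]}: π^{-1}(V) = {x4} ∉ τ ✗.
  V = {[x1], [x4]}: π^{-1}(V) = {x1, x4} ∈ τ ✓.
  V = {[x2=x3], [x4]}: π^{-1}(V) = {x2, x3, x4} ∉ τ ✗.
  V = {[x1], [x2=x3], [x4]}: π^{-1}(V) = {x1, x2, x3, x4} ∈ τ ✓.
Open sets in the quotient: τ_Q = {{}, {[x1], [x4]}, {[x1], [x2=x3], [x4]}} (3 elements).


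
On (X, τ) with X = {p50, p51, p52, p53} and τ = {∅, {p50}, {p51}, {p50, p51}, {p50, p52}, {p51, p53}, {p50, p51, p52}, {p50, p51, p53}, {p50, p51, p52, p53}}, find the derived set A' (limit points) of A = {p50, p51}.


A' = {p52, p53}

For each x ∈ X, list the open sets U ∈ τ with x ∈ U, then check whether U ∩ (A ∖ {x}) ≠ ∅ for every such U.
  x = p50: open {p50} ∋ x has {p50} ∩ (A ∖ {p50}) = ∅, so x is NOT a limit point.
  x = p51: open {p51} ∋ x has {p51} ∩ (A ∖ {p51}) = ∅, so x is NOT a limit point.
  x = p52: opens ∋ x are {p50, p52}, {p50, p51, p52}, {p50, p51, p52, p53}; each meets A ∖ {p52}, so x IS a limit point.
  x = p53: opens ∋ x are {p51, p53}, {p50, p51, p53}, {p50, p51, p52, p53}; each meets A ∖ {p53}, so x IS a limit point.
Collecting: A' = {p52, p53}.


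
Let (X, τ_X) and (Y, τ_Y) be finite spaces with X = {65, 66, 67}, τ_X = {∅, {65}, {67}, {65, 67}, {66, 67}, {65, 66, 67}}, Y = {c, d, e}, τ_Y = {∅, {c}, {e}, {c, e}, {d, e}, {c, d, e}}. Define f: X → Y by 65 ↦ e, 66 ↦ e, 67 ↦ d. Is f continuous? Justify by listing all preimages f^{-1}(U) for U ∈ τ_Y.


f is NOT continuous.

Compute f^{-1}(U) for each U ∈ τ_Y:
  U = ∅: f^{-1}(U) = ∅ ∈ τ_X ✓.
  U = {c}: f^{-1}(U) = ∅ ∈ τ_X ✓.
  U = {e}: f^{-1}(U) = {65, 66} ∉ τ_X ✗.
  U = {c, e}: f^{-1}(U) = {65, 66} ∉ τ_X ✗.
  U = {d, e}: f^{-1}(U) = {65, 66, 67} ∈ τ_X ✓.
  U = {c, d, e}: f^{-1}(U) = {65, 66, 67} ∈ τ_X ✓.
Found U = {e} with f^{-1}(U) = {65, 66} not in τ_X. Therefore f is NOT continuous.


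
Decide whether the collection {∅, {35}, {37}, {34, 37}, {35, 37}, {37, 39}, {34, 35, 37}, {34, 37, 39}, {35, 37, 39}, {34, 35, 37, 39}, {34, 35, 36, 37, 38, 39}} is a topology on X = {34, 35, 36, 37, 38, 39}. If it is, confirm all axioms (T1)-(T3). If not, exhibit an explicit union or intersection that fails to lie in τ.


τ IS a topology on X.

Axiom (T1): ∅ ∈ τ? Yes; X ∈ τ? Yes.
Axiom (T2/T3): check pairwise unions and intersections of members of τ.
All pairwise intersections and unions checked — each lies in τ. Therefore τ satisfies (T1), (T2), (T3): it IS a topology on X.


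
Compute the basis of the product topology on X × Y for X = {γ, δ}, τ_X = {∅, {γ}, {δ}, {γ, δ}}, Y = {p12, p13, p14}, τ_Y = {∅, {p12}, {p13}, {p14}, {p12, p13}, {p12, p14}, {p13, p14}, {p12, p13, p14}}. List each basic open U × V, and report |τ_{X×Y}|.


Basis B = {∅ × ∅, {γ} × {p12}, {γ} × {p13}, {γ} × {p14}, {δ} × {p12}, {δ} × {p13}, {δ} × {p14}, {γ} × {p12, p13}, {γ} × {p12, p14}, {γ, δ} × {p12}, {γ} × {p13, p14}, {γ, δ} × {p13}, {γ, δ} × {p14}, {δ} × {p12, p13}, {δ} × {p12, p14}, {δ} × {p13, p14}, {γ} × {p12, p13, p14}, {δ} × {p12, p13, p14}, {γ, δ} × {p12, p13}, {γ, δ} × {p12, p14}, {γ, δ} × {p13, p14}, {γ, δ} × {p12, p13, p14}}; |τ_{X×Y}| = 64.

Enumerate products U × V with U ∈ τ_X, V ∈ τ_Y (deduplicated):
  ∅ × ∅ = {} (∅)
  {γ} × {p12} = {(γ,p12)}
  {γ} × {p13} = {(γ,p13)}
  {γ} × {p14} = {(γ,p14)}
  {δ} × {p12} = {(δ,p12)}
  {δ} × {p13} = {(δ,p13)}
  {δ} × {p14} = {(δ,p14)}
  {γ} × {p12, p13} = {(γ,p12), (γ,p13)}
  {γ} × {p12, p14} = {(γ,p12), (γ,p14)}
  {γ, δ} × {p12} = {(γ,p12), (δ,p12)}
  {γ} × {p13, p14} = {(γ,p13), (γ,p14)}
  {γ, δ} × {p13} = {(γ,p13), (δ,p13)}
  {γ, δ} × {p14} = {(γ,p14), (δ,p14)}
  {δ} × {p12, p13} = {(δ,p12), (δ,p13)}
  {δ} × {p12, p14} = {(δ,p12), (δ,p14)}
  {δ} × {p13, p14} = {(δ,p13), (δ,p14)}
  {γ} × {p12, p13, p14} = {(γ,p12), (γ,p13), (γ,p14)}
  {δ} × {p12, p13, p14} = {(δ,p12), (δ,p13), (δ,p14)}
  {γ, δ} × {p12, p13} = {(γ,p12), (γ,p13), (δ,p12), (δ,p13)}
  {γ, δ} × {p12, p14} = {(γ,p12), (γ,p14), (δ,p12), (δ,p14)}
  {γ, δ} × {p13, p14} = {(γ,p13), (γ,p14), (δ,p13), (δ,p14)}
  {γ, δ} × {p12, p13, p14} = {(γ,p12), (γ,p13), (γ,p14), (δ,p12), (δ,p13), (δ,p14)}
These 22 distinct sets form the basis B.
Close under arbitrary unions to get τ_{X×Y}; counting gives |τ_{X×Y}| = 64.


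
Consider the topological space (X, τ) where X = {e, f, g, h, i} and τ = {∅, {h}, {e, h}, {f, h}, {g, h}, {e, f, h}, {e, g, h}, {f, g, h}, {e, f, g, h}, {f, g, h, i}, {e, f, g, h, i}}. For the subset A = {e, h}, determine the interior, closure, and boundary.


int(A) = {e, h}, cl(A) = {e, f, g, h, i}, ∂A = {f, g, i}.

Closed sets in (X, τ) are complements of opens:
  closed(X, τ) = {∅, {e}, {i}, {e, i}, {f, i}, {g, i}, {e, f, i}, {e, g, i}, {f, g, i}, {e, f, g, i}, {e, f, g, h, i}}.
int(A) = ⋃ {U ∈ τ : U ⊆ A}. Opens contained in A: ∅, {h}, {e, h}.
Taking the union of these: int(A) = {e, h}.
cl(A) = ⋂ {C closed : A ⊆ C}. Closed sets containing A: {e, f, g, h, i}.
Intersecting these: cl(A) = {e, f, g, h, i}.
∂A = cl(A) ∖ int(A) = {e, f, g, h, i} ∖ {e, h} = {f, g, i}.


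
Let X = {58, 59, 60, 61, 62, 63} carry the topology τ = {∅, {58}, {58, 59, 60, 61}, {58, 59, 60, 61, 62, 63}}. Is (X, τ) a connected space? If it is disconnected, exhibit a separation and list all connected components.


(X, τ) is connected.

Find clopen sets (U ∈ τ with X ∖ U ∈ τ):
  U = ∅, X ∖ U = {58, 59, 60, 61, 62, 63} — both open, so U is clopen.
  U = {58, 59, 60, 61, 62, 63}, X ∖ U = ∅ — both open, so U is clopen.
Only trivial clopens (∅ and X) exist, so (X, τ) is connected.
Compute connected components by grouping points that agree on all clopens:
  component: {58, 59, 60, 61, 62, 63}


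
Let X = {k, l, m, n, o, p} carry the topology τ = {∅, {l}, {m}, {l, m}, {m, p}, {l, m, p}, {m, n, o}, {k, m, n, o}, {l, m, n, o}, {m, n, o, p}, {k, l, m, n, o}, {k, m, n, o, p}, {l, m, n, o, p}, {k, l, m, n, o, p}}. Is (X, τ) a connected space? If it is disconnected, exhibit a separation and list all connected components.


(X, τ) is disconnected; components = [{l}, {k, m, n, o, p}].

Find clopen sets (U ∈ τ with X ∖ U ∈ τ):
  U = ∅, X ∖ U = {k, l, m, n, o, p} — both open, so U is clopen.
  U = {l}, X ∖ U = {k, m, n, o, p} — both open, so U is clopen.
  U = {k, m, n, o, p}, X ∖ U = {l} — both open, so U is clopen.
  U = {k, l, m, n, o, p}, X ∖ U = ∅ — both open, so U is clopen.
Nontrivial clopen(s) exist: e.g. {l}. So (X, τ) is disconnected.
Compute connected components by grouping points that agree on all clopens:
  component: {l}
  component: {k, m, n, o, p}


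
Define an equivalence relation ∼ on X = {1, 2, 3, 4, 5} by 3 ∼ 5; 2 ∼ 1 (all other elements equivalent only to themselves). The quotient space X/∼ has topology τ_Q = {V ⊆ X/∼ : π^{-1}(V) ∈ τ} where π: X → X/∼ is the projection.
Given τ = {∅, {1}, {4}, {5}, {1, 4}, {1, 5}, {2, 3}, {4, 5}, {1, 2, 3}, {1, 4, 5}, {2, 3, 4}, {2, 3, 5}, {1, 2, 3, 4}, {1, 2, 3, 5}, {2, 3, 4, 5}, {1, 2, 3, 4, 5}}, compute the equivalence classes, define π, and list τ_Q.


X/∼ = {[1=2], [3=5], [4]}; |τ_Q| = 4.

Equivalence classes: [1=2], [3=5], [4].
Quotient map π: X → X/∼ sends 1 ↦ [1=2], 2 ↦ [1=2], 3 ↦ [3=5], 4 ↦ [4], 5 ↦ [3=5].
For each subset V ⊆ X/∼, compute π^{-1}(V) ⊆ X and check whether π^{-1}(V) ∈ τ. V is open in τ_Q iff π^{-1}(V) ∈ τ.
  V = {}: π^{-1}(V) = ∅ ∈ τ ✓.
  V = {[1=2]}: π^{-1}(V) = {1, 2} ∉ τ ✗.
  V = {[3=5]}: π^{-1}(V) = {3, 5} ∉ τ ✗.
  V = {[1=2], [3=5]}: π^{-1}(V) = {1, 2, 3, 5} ∈ τ ✓.
  V = {[4]}: π^{-1}(V) = {4} ∈ τ ✓.
  V = {[1=2], [4]}: π^{-1}(V) = {1, 2, 4} ∉ τ ✗.
  V = {[3=5], [4]}: π^{-1}(V) = {3, 4, 5} ∉ τ ✗.
  V = {[1=2], [3=5], [4]}: π^{-1}(V) = {1, 2, 3, 4, 5} ∈ τ ✓.
Open sets in the quotient: τ_Q = {{}, {[1=2], [3=5]}, {[4]}, {[1=2], [3=5], [4]}} (4 elements).


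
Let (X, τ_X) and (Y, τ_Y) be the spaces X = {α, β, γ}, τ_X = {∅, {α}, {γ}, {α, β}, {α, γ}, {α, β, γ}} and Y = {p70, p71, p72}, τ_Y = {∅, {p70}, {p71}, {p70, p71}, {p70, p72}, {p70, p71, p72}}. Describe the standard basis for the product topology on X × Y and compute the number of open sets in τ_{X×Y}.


Basis B = {∅ × ∅, {α} × {p70}, {α} × {p71}, {γ} × {p70}, {γ} × {p71}, {α} × {p70, p71}, {α} × {p70, p72}, {α, β} × {p70}, {α, γ} × {p70}, {α, β} × {p71}, {α, γ} × {p71}, {γ} × {p70, p71}, {γ} × {p70, p72}, {α} × {p70, p71, p72}, {α, β, γ} × {p70}, {α, β, γ} × {p71}, {γ} × {p70, p71, p72}, {α, β} × {p70, p71}, {α, γ} × {p70, p71}, {α, β} × {p70, p72}, {α, γ} × {p70, p72}, {α, β} × {p70, p71, p72}, {α, γ} × {p70, p71, p72}, {α, β, γ} × {p70, p71}, {α, β, γ} × {p70, p72}, {α, β, γ} × {p70, p71, p72}}; |τ_{X×Y}| = 108.

Enumerate products U × V with U ∈ τ_X, V ∈ τ_Y (deduplicated):
  ∅ × ∅ = {} (∅)
  {α} × {p70} = {(α,p70)}
  {α} × {p71} = {(α,p71)}
  {γ} × {p70} = {(γ,p70)}
  {γ} × {p71} = {(γ,p71)}
  {α} × {p70, p71} = {(α,p70), (α,p71)}
  {α} × {p70, p72} = {(α,p70), (α,p72)}
  {α, β} × {p70} = {(α,p70), (β,p70)}
  {α, γ} × {p70} = {(α,p70), (γ,p70)}
  {α, β} × {p71} = {(α,p71), (β,p71)}
  {α, γ} × {p71} = {(α,p71), (γ,p71)}
  {γ} × {p70, p71} = {(γ,p70), (γ,p71)}
  {γ} × {p70, p72} = {(γ,p70), (γ,p72)}
  {α} × {p70, p71, p72} = {(α,p70), (α,p71), (α,p72)}
  {α, β, γ} × {p70} = {(α,p70), (β,p70), (γ,p70)}
  {α, β, γ} × {p71} = {(α,p71), (β,p71), (γ,p71)}
  {γ} × {p70, p71, p72} = {(γ,p70), (γ,p71), (γ,p72)}
  {α, β} × {p70, p71} = {(α,p70), (α,p71), (β,p70), (β,p71)}
  {α, γ} × {p70, p71} = {(α,p70), (α,p71), (γ,p70), (γ,p71)}
  {α, β} × {p70, p72} = {(α,p70), (α,p72), (β,p70), (β,p72)}
  {α, γ} × {p70, p72} = {(α,p70), (α,p72), (γ,p70), (γ,p72)}
  {α, β} × {p70, p71, p72} = {(α,p70), (α,p71), (α,p72), (β,p70), (β,p71), (β,p72)}
  {α, γ} × {p70, p71, p72} = {(α,p70), (α,p71), (α,p72), (γ,p70), (γ,p71), (γ,p72)}
  {α, β, γ} × {p70, p71} = {(α,p70), (α,p71), (β,p70), (β,p71), (γ,p70), (γ,p71)}
  {α, β, γ} × {p70, p72} = {(α,p70), (α,p72), (β,p70), (β,p72), (γ,p70), (γ,p72)}
  {α, β, γ} × {p70, p71, p72} = {(α,p70), (α,p71), (α,p72), (β,p70), (β,p71), (β,p72), (γ,p70), (γ,p71), (γ,p72)}
These 26 distinct sets form the basis B.
Close under arbitrary unions to get τ_{X×Y}; counting gives |τ_{X×Y}| = 108.


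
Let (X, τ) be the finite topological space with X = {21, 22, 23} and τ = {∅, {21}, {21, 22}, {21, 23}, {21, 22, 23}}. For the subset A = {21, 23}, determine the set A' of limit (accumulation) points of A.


A' = {22, 23}

For each x ∈ X, list the open sets U ∈ τ with x ∈ U, then check whether U ∩ (A ∖ {x}) ≠ ∅ for every such U.
  x = 21: open {21} ∋ x has {21} ∩ (A ∖ {21}) = ∅, so x is NOT a limit point.
  x = 22: opens ∋ x are {21, 22}, {21, 22, 23}; each meets A ∖ {22}, so x IS a limit point.
  x = 23: opens ∋ x are {21, 23}, {21, 22, 23}; each meets A ∖ {23}, so x IS a limit point.
Collecting: A' = {22, 23}.


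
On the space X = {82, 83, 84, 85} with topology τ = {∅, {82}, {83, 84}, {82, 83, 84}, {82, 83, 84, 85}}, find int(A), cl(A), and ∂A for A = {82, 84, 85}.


int(A) = {82}, cl(A) = {82, 83, 84, 85}, ∂A = {83, 84, 85}.

Closed sets in (X, τ) are complements of opens:
  closed(X, τ) = {∅, {85}, {82, 85}, {83, 84, 85}, {82, 83, 84, 85}}.
int(A) = ⋃ {U ∈ τ : U ⊆ A}. Opens contained in A: ∅, {82}.
Taking the union of these: int(A) = {82}.
cl(A) = ⋂ {C closed : A ⊆ C}. Closed sets containing A: {82, 83, 84, 85}.
Intersecting these: cl(A) = {82, 83, 84, 85}.
∂A = cl(A) ∖ int(A) = {82, 83, 84, 85} ∖ {82} = {83, 84, 85}.


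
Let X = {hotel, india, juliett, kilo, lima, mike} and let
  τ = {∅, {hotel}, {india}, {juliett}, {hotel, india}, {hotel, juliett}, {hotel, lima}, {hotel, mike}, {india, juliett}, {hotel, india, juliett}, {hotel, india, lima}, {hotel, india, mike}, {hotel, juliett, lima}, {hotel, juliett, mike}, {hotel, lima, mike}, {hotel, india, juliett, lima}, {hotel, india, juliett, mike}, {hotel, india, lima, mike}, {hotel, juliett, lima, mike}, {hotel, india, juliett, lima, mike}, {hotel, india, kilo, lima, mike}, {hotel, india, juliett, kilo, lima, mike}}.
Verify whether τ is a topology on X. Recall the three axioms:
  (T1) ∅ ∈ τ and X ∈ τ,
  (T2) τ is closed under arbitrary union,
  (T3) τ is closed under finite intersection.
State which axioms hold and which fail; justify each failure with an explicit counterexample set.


τ IS a topology on X.

Axiom (T1): ∅ ∈ τ? Yes; X ∈ τ? Yes.
Axiom (T2/T3): check pairwise unions and intersections of members of τ.
All pairwise intersections and unions checked — each lies in τ. Therefore τ satisfies (T1), (T2), (T3): it IS a topology on X.


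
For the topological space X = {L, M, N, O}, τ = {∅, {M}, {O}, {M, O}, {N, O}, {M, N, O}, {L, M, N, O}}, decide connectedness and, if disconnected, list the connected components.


(X, τ) is connected.

Find clopen sets (U ∈ τ with X ∖ U ∈ τ):
  U = ∅, X ∖ U = {L, M, N, O} — both open, so U is clopen.
  U = {L, M, N, O}, X ∖ U = ∅ — both open, so U is clopen.
Only trivial clopens (∅ and X) exist, so (X, τ) is connected.
Compute connected components by grouping points that agree on all clopens:
  component: {L, M, N, O}


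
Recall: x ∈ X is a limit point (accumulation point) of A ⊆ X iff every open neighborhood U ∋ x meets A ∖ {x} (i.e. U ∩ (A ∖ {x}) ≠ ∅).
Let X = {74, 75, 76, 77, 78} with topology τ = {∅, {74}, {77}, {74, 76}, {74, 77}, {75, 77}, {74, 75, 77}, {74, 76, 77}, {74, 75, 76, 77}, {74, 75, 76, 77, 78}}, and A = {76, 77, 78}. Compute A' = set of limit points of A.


A' = {75, 78}

For each x ∈ X, list the open sets U ∈ τ with x ∈ U, then check whether U ∩ (A ∖ {x}) ≠ ∅ for every such U.
  x = 74: open {74} ∋ x has {74} ∩ (A ∖ {74}) = ∅, so x is NOT a limit point.
  x = 75: opens ∋ x are {75, 77}, {74, 75, 77}, {74, 75, 76, 77}, {74, 75, 76, 77, 78}; each meets A ∖ {75}, so x IS a limit point.
  x = 76: open {74, 76} ∋ x has {74, 76} ∩ (A ∖ {76}) = ∅, so x is NOT a limit point.
  x = 77: open {77} ∋ x has {77} ∩ (A ∖ {77}) = ∅, so x is NOT a limit point.
  x = 78: opens ∋ x are {74, 75, 76, 77, 78}; each meets A ∖ {78}, so x IS a limit point.
Collecting: A' = {75, 78}.


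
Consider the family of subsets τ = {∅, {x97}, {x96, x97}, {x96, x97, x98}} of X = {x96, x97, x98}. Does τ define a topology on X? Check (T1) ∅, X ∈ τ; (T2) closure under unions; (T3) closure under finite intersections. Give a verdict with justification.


τ IS a topology on X.

Axiom (T1): ∅ ∈ τ? Yes; X ∈ τ? Yes.
Axiom (T2/T3): check pairwise unions and intersections of members of τ.
All pairwise intersections and unions checked — each lies in τ. Therefore τ satisfies (T1), (T2), (T3): it IS a topology on X.


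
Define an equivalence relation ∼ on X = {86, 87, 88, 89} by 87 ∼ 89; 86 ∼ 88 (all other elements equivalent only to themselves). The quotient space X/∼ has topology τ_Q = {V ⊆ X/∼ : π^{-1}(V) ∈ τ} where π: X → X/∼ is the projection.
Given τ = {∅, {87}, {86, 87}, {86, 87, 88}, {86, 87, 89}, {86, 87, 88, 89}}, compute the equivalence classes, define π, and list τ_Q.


X/∼ = {[86=88], [87=89]}; |τ_Q| = 2.

Equivalence classes: [86=88], [87=89].
Quotient map π: X → X/∼ sends 86 ↦ [86=88], 87 ↦ [87=89], 88 ↦ [86=88], 89 ↦ [87=89].
For each subset V ⊆ X/∼, compute π^{-1}(V) ⊆ X and check whether π^{-1}(V) ∈ τ. V is open in τ_Q iff π^{-1}(V) ∈ τ.
  V = {}: π^{-1}(V) = ∅ ∈ τ ✓.
  V = {[86=88]}: π^{-1}(V) = {86, 88} ∉ τ ✗.
  V = {[87=89]}: π^{-1}(V) = {87, 89} ∉ τ ✗.
  V = {[86=88], [87=89]}: π^{-1}(V) = {86, 87, 88, 89} ∈ τ ✓.
Open sets in the quotient: τ_Q = {{}, {[86=88], [87=89]}} (2 elements).


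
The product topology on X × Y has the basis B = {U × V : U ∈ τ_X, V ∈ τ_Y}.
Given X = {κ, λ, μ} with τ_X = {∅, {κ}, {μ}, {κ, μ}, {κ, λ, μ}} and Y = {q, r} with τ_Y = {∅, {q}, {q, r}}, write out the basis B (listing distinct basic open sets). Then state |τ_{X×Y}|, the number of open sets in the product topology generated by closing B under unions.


Basis B = {∅ × ∅, {κ} × {q}, {μ} × {q}, {κ} × {q, r}, {κ, μ} × {q}, {μ} × {q, r}, {κ, λ, μ} × {q}, {κ, μ} × {q, r}, {κ, λ, μ} × {q, r}}; |τ_{X×Y}| = 14.

Enumerate products U × V with U ∈ τ_X, V ∈ τ_Y (deduplicated):
  ∅ × ∅ = {} (∅)
  {κ} × {q} = {(κ,q)}
  {μ} × {q} = {(μ,q)}
  {κ} × {q, r} = {(κ,q), (κ,r)}
  {κ, μ} × {q} = {(κ,q), (μ,q)}
  {μ} × {q, r} = {(μ,q), (μ,r)}
  {κ, λ, μ} × {q} = {(κ,q), (λ,q), (μ,q)}
  {κ, μ} × {q, r} = {(κ,q), (κ,r), (μ,q), (μ,r)}
  {κ, λ, μ} × {q, r} = {(κ,q), (κ,r), (λ,q), (λ,r), (μ,q), (μ,r)}
These 9 distinct sets form the basis B.
Close under arbitrary unions to get τ_{X×Y}; counting gives |τ_{X×Y}| = 14.


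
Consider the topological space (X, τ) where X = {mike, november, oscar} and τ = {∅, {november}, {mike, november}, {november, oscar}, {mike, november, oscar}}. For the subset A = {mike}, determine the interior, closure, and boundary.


int(A) = ∅, cl(A) = {mike}, ∂A = {mike}.

Closed sets in (X, τ) are complements of opens:
  closed(X, τ) = {∅, {mike}, {oscar}, {mike, oscar}, {mike, november, oscar}}.
int(A) = ⋃ {U ∈ τ : U ⊆ A}. Opens contained in A: ∅.
Taking the union of these: int(A) = ∅.
cl(A) = ⋂ {C closed : A ⊆ C}. Closed sets containing A: {mike}, {mike, oscar}, {mike, november, oscar}.
Intersecting these: cl(A) = {mike}.
∂A = cl(A) ∖ int(A) = {mike} ∖ ∅ = {mike}.


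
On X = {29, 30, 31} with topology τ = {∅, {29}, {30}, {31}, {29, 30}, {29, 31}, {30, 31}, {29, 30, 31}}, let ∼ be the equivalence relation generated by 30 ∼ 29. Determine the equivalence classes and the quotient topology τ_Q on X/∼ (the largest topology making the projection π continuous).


X/∼ = {[29=30], [31]}; |τ_Q| = 4.

Equivalence classes: [29=30], [31].
Quotient map π: X → X/∼ sends 29 ↦ [29=30], 30 ↦ [29=30], 31 ↦ [31].
For each subset V ⊆ X/∼, compute π^{-1}(V) ⊆ X and check whether π^{-1}(V) ∈ τ. V is open in τ_Q iff π^{-1}(V) ∈ τ.
  V = {}: π^{-1}(V) = ∅ ∈ τ ✓.
  V = {[29=30]}: π^{-1}(V) = {29, 30} ∈ τ ✓.
  V = {[31]}: π^{-1}(V) = {31} ∈ τ ✓.
  V = {[29=30], [31]}: π^{-1}(V) = {29, 30, 31} ∈ τ ✓.
Open sets in the quotient: τ_Q = {{}, {[29=30]}, {[31]}, {[29=30], [31]}} (4 elements).


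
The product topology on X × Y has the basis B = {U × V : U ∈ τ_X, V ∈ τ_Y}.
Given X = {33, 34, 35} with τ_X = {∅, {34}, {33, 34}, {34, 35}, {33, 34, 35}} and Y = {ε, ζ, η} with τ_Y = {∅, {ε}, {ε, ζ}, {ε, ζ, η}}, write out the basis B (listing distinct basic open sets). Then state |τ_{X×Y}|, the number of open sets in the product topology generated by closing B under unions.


Basis B = {∅ × ∅, {34} × {ε}, {33, 34} × {ε}, {34} × {ε, ζ}, {34, 35} × {ε}, {33, 34, 35} × {ε}, {34} × {ε, ζ, η}, {33, 34} × {ε, ζ}, {34, 35} × {ε, ζ}, {33, 34} × {ε, ζ, η}, {33, 34, 35} × {ε, ζ}, {34, 35} × {ε, ζ, η}, {33, 34, 35} × {ε, ζ, η}}; |τ_{X×Y}| = 30.

Enumerate products U × V with U ∈ τ_X, V ∈ τ_Y (deduplicated):
  ∅ × ∅ = {} (∅)
  {34} × {ε} = {(34,ε)}
  {33, 34} × {ε} = {(33,ε), (34,ε)}
  {34} × {ε, ζ} = {(34,ε), (34,ζ)}
  {34, 35} × {ε} = {(34,ε), (35,ε)}
  {33, 34, 35} × {ε} = {(33,ε), (34,ε), (35,ε)}
  {34} × {ε, ζ, η} = {(34,ε), (34,ζ), (34,η)}
  {33, 34} × {ε, ζ} = {(33,ε), (33,ζ), (34,ε), (34,ζ)}
  {34, 35} × {ε, ζ} = {(34,ε), (34,ζ), (35,ε), (35,ζ)}
  {33, 34} × {ε, ζ, η} = {(33,ε), (33,ζ), (33,η), (34,ε), (34,ζ), (34,η)}
  {33, 34, 35} × {ε, ζ} = {(33,ε), (33,ζ), (34,ε), (34,ζ), (35,ε), (35,ζ)}
  {34, 35} × {ε, ζ, η} = {(34,ε), (34,ζ), (34,η), (35,ε), (35,ζ), (35,η)}
  {33, 34, 35} × {ε, ζ, η} = {(33,ε), (33,ζ), (33,η), (34,ε), (34,ζ), (34,η), (35,ε), (35,ζ), (35,η)}
These 13 distinct sets form the basis B.
Close under arbitrary unions to get τ_{X×Y}; counting gives |τ_{X×Y}| = 30.


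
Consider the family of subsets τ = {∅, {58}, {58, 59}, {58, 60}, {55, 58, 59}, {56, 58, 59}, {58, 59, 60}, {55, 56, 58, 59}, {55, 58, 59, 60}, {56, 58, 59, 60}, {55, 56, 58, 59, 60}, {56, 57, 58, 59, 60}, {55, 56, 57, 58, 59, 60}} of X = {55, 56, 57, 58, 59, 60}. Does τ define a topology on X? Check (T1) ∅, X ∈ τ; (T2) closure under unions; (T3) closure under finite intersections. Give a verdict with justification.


τ IS a topology on X.

Axiom (T1): ∅ ∈ τ? Yes; X ∈ τ? Yes.
Axiom (T2/T3): check pairwise unions and intersections of members of τ.
All pairwise intersections and unions checked — each lies in τ. Therefore τ satisfies (T1), (T2), (T3): it IS a topology on X.


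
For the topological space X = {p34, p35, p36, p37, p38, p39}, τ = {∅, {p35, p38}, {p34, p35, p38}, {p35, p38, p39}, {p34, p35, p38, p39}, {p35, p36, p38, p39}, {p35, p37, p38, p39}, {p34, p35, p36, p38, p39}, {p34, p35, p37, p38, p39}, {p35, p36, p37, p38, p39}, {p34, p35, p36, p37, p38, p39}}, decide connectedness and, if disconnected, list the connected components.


(X, τ) is connected.

Find clopen sets (U ∈ τ with X ∖ U ∈ τ):
  U = ∅, X ∖ U = {p34, p35, p36, p37, p38, p39} — both open, so U is clopen.
  U = {p34, p35, p36, p37, p38, p39}, X ∖ U = ∅ — both open, so U is clopen.
Only trivial clopens (∅ and X) exist, so (X, τ) is connected.
Compute connected components by grouping points that agree on all clopens:
  component: {p34, p35, p36, p37, p38, p39}
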